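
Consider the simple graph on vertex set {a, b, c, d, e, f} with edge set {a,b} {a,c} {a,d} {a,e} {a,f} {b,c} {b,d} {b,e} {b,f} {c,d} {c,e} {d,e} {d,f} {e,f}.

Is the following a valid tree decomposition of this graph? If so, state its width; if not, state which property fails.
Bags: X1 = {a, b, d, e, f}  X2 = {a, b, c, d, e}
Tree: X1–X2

Checking the three conditions: (i) the bags cover all of {a, b, c, d, e, f}; (ii) for each edge, some bag contains both endpoints; (iii) the bags containing any fixed vertex form a subtree. All hold, so the decomposition is valid with width 5 − 1 = 4.

Yes; width 4.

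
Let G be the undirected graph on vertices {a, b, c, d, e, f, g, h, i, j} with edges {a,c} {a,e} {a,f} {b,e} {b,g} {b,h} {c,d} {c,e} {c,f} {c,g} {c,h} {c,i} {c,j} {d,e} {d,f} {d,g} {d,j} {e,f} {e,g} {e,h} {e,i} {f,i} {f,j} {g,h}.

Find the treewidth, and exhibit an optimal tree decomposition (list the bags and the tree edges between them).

Each bag holds 4 vertices, so the decomposition has width 3, which upper-bounds the treewidth. On the other hand G contains the 4-clique {c, d, f, j}. A clique must lie in a single bag of any decomposition, so no decomposition can have width below 3. Therefore the treewidth is 3.

Treewidth 3.
One such decomposition:
Bags: B1 = {c, d, e, f}  B2 = {c, d, f, j}  B3 = {a, c, e, f}  B4 = {c, d, e, g}  B5 = {c, e, g, h}  B6 = {c, e, f, i}  B7 = {b, e, g, h}
Tree: B1–B2, B1–B3, B1–B4, B4–B5, B3–B6, B5–B7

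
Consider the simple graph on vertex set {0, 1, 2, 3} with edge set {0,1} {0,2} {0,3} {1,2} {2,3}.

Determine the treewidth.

2

A width-2 tree decomposition is:
Bags: B1 = {0, 2, 3}  B2 = {0, 1, 2}
Tree: B1–B2
The largest bag has 3 vertices, giving width 2; this decomposition certifies tw(G) ≤ 2. Conversely, {0, 1, 2} is a clique of size 3, and the vertices of any clique must share a bag in every tree decomposition; so some bag has ≥ 3 vertices and tw(G) ≥ 2. Hence tw(G) = 2 exactly.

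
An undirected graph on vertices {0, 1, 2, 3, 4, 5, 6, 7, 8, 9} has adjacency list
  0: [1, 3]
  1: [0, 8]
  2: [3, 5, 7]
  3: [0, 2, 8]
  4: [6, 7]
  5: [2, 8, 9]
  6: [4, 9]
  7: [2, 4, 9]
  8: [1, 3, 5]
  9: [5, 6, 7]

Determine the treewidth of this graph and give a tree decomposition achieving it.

Each bag holds 3 vertices, so the decomposition has width 2, which upper-bounds the treewidth. The edges 0–1–8–3–0 form a cycle, so G is not a tree and its treewidth is at least 2. Therefore the treewidth is 2.

Treewidth 2.
One optimal decomposition is:
Bags: B1 = {0, 1, 3}  B2 = {1, 3, 8}  B3 = {2, 3, 8}  B4 = {2, 5, 8}  B5 = {2, 5, 7}  B6 = {5, 7, 9}  B7 = {4, 7, 9}  B8 = {4, 6, 9}
Tree: B1–B2, B2–B3, B3–B4, B4–B5, B5–B6, B6–B7, B7–B8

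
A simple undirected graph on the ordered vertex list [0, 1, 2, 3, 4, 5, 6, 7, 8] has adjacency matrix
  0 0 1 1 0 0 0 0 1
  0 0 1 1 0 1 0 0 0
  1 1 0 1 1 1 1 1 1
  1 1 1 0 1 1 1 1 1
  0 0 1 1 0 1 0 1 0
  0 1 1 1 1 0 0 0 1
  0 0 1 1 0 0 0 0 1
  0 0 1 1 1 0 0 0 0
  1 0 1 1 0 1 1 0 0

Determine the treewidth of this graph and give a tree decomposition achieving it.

Treewidth 3.
One optimal decomposition is:
Bags: B1 = {2, 3, 5, 8}  B2 = {2, 3, 4, 5}  B3 = {2, 3, 6, 8}  B4 = {2, 3, 4, 7}  B5 = {1, 2, 3, 5}  B6 = {0, 2, 3, 8}
Tree: B1–B2, B1–B3, B2–B4, B1–B5, B1–B6

The largest bag has 4 vertices, giving width 3; this decomposition certifies tw(G) ≤ 3. On the other hand G contains the 4-clique {0, 2, 3, 8}. A clique must lie in a single bag of any decomposition, so no decomposition can have width below 3. Therefore the treewidth is 3.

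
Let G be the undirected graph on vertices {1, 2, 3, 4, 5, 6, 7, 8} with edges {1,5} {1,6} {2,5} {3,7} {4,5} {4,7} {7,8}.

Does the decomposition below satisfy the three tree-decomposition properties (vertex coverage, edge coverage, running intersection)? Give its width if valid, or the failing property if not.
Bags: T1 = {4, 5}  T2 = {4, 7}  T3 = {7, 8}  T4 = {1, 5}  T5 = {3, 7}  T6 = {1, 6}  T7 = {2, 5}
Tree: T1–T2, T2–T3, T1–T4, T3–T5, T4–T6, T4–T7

Yes; width 1.

Checking the three conditions: (i) the bags cover all of {1, 2, 3, 4, 5, 6, 7, 8}; (ii) for each edge, some bag contains both endpoints; (iii) the bags containing any fixed vertex form a subtree. All hold, so the decomposition is valid with width 2 − 1 = 1.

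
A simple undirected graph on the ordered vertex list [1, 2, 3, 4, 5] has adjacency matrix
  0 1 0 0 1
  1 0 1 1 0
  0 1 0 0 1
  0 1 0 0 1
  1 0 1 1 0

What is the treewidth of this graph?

A width-2 tree decomposition is:
Bags: B1 = {1, 2, 5}  B2 = {2, 4, 5}  B3 = {2, 3, 5}
Tree: B1–B2, B2–B3
Every bag has size at most 3, so the width is 3 − 1 = 2 and tw(G) ≤ 2. The edges 1–5–4–2–1 form a cycle, so G is not a tree and its treewidth is at least 2. Therefore the treewidth is 2.

2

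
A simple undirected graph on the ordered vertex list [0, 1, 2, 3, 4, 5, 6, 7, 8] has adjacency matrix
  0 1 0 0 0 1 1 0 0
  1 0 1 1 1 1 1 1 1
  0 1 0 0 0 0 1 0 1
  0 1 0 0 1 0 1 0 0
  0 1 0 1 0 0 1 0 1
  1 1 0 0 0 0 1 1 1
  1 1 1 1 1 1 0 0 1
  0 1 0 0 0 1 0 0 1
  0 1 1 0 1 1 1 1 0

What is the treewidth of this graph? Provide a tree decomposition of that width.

Treewidth 3.
Bags: B1 = {1, 5, 6, 8}  B2 = {1, 2, 6, 8}  B3 = {0, 1, 5, 6}  B4 = {1, 4, 6, 8}  B5 = {1, 5, 7, 8}  B6 = {1, 3, 4, 6}
Tree: B1–B2, B1–B3, B1–B4, B1–B5, B4–B6

Each bag holds 4 vertices, so the decomposition has width 3, which upper-bounds the treewidth. Conversely, {0, 1, 5, 6} is a clique of size 4, and the vertices of any clique must share a bag in every tree decomposition; so some bag has ≥ 4 vertices and tw(G) ≥ 3. The upper and lower bounds meet at 3, so that is the treewidth.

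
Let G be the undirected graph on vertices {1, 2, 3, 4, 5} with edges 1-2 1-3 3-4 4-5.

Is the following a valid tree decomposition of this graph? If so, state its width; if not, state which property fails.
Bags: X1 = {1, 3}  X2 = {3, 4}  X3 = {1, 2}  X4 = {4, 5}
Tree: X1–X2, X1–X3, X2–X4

Yes; width 1.

Every vertex of G appears in some bag (union = {1, 2, 3, 4, 5}); every edge is covered by a bag; and for each vertex v the set of bags containing v is connected in the bag tree. The decomposition is therefore valid. The largest bag has 2 vertices, so the width is 1.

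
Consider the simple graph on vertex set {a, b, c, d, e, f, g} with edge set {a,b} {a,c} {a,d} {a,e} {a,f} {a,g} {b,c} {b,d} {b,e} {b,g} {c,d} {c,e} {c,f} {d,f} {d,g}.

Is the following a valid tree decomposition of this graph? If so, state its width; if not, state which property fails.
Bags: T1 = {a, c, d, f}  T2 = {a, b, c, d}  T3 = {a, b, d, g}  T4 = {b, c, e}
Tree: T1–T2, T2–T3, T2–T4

A tree decomposition must satisfy three properties: every vertex lies in some bag; for every edge, both endpoints lie together in some bag; and for every vertex, the bags containing it form a connected subtree. Here edge (a,e) lies in no bag, so the decomposition is invalid.

No — edge (a,e) lies in no bag.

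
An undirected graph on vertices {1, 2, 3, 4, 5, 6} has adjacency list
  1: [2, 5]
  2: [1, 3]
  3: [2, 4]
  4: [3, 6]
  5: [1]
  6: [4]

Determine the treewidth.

1

A width-1 tree decomposition is:
Bags: B1 = {1, 5}  B2 = {1, 2}  B3 = {2, 3}  B4 = {3, 4}  B5 = {4, 6}
Tree: B1–B2, B2–B3, B3–B4, B4–B5
Every bag has size at most 2, so the width is 2 − 1 = 1 and tw(G) ≤ 1. Any graph with an edge has treewidth ≥ 1, and G has the edge 5–1. The upper and lower bounds meet at 1, so that is the treewidth.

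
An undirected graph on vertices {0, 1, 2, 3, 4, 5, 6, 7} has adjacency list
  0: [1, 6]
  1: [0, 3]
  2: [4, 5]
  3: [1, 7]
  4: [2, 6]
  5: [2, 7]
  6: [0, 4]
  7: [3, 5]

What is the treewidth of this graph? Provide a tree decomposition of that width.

Each bag holds 3 vertices, so the decomposition has width 2, which upper-bounds the treewidth. The edges 0–1–3–7–5–2–4–6–0 form a cycle, so G is not a tree and its treewidth is at least 2. Combining the bounds, tw(G) = 2.

Treewidth 2.
One such decomposition:
Bags: B1 = {0, 1, 3}  B2 = {0, 3, 7}  B3 = {0, 5, 7}  B4 = {0, 2, 5}  B5 = {0, 2, 4}  B6 = {0, 4, 6}
Tree: B1–B2, B2–B3, B3–B4, B4–B5, B5–B6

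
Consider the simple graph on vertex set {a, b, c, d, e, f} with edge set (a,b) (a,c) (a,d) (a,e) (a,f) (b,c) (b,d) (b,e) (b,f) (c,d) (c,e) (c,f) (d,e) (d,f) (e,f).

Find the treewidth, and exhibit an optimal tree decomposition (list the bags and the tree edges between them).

Treewidth 5.
One such decomposition:
Bags: B1 = {a, b, c, d, e, f}
Tree: (single bag)

A single bag containing all 6 vertices is trivially a valid decomposition of width 5. For the lower bound, the 6 vertices {a, b, c, d, e, f} are pairwise adjacent, and any tree decomposition puts a clique entirely inside one bag — forcing width ≥ 5. Therefore the treewidth is 5.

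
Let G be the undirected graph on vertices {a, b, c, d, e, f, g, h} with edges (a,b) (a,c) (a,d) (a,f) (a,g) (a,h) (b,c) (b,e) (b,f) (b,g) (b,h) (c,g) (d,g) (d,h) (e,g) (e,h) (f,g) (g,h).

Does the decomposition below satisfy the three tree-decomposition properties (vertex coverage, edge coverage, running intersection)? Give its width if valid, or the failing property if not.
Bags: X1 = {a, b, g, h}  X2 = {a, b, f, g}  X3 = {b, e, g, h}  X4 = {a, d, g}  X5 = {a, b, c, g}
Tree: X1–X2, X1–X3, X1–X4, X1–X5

A tree decomposition must satisfy three properties: every vertex lies in some bag; for every edge, both endpoints lie together in some bag; and for every vertex, the bags containing it form a connected subtree. Here edge (h,d) lies in no bag, so the decomposition is invalid.

No — edge (h,d) lies in no bag.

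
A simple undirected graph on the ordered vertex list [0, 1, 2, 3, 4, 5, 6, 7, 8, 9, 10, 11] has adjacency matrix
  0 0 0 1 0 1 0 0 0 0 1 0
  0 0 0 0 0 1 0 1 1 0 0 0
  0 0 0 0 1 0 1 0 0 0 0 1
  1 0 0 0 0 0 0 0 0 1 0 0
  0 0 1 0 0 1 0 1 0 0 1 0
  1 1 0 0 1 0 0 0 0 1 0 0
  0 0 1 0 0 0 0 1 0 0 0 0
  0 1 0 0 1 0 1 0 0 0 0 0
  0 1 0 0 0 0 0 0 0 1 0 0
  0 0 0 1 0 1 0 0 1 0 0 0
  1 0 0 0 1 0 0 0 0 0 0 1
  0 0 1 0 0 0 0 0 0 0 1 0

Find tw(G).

3

A width-3 tree decomposition is:
Bags: B1 = {0, 3, 8, 9}  B2 = {0, 5, 8, 9}  B3 = {0, 1, 5, 8}  B4 = {0, 1, 5, 10}  B5 = {1, 4, 5, 10}  B6 = {1, 4, 7, 10}  B7 = {4, 7, 10, 11}  B8 = {2, 4, 7, 11}  B9 = {2, 6, 7, 11}
Tree: B1–B2, B2–B3, B3–B4, B4–B5, B5–B6, B6–B7, B7–B8, B8–B9
Every bag has size at most 4, so the width is 4 − 1 = 3 and tw(G) ≤ 3. For the lower bound: the 4 vertex sets {3,8,9}, {0}, {5}, {1,4,7,10} are disjoint, each induces a connected subgraph, and every pair is joined by at least one edge of G. Contracting each set to a single vertex therefore yields K_{4} as a minor, and since treewidth is minor-monotone, tw(G) ≥ tw(K_{4}) = 3. Hence tw(G) = 3 exactly.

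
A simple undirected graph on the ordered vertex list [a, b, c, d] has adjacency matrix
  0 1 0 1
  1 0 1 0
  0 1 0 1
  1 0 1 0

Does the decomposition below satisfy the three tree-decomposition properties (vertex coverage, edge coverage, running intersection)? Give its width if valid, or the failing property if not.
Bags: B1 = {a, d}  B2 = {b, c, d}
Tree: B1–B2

No — edge (b,a) lies in no bag.

A tree decomposition must satisfy three properties: every vertex lies in some bag; for every edge, both endpoints lie together in some bag; and for every vertex, the bags containing it form a connected subtree. Here edge (b,a) lies in no bag, so the decomposition is invalid.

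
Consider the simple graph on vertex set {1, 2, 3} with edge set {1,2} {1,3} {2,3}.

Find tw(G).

2

A width-2 tree decomposition is:
Bags: B1 = {1, 2, 3}
Tree: (single bag)
With just one bag of size 3, the width is 3 − 1 = 2, so tw(G) ≤ 2. On the other hand G contains the 3-clique {1, 2, 3}. A clique must lie in a single bag of any decomposition, so no decomposition can have width below 2. Therefore the treewidth is 2.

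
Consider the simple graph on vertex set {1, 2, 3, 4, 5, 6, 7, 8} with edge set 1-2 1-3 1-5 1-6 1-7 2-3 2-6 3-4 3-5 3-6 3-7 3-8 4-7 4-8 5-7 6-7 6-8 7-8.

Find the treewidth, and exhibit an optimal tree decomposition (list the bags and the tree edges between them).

Treewidth 3.
One optimal decomposition is:
Bags: B1 = {1, 3, 5, 7}  B2 = {1, 3, 6, 7}  B3 = {3, 6, 7, 8}  B4 = {1, 2, 3, 6}  B5 = {3, 4, 7, 8}
Tree: B1–B2, B2–B3, B2–B4, B3–B5

Each bag holds 4 vertices, so the decomposition has width 3, which upper-bounds the treewidth. Conversely, {1, 2, 3, 6} is a clique of size 4, and the vertices of any clique must share a bag in every tree decomposition; so some bag has ≥ 4 vertices and tw(G) ≥ 3. Therefore the treewidth is 3.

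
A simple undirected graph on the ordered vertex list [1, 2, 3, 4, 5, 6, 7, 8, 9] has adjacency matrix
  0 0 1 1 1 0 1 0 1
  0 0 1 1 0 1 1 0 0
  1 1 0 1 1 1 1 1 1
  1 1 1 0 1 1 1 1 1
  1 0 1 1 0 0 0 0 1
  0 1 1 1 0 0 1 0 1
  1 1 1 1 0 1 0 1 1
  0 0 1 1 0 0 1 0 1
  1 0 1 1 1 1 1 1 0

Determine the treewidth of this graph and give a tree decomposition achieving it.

Each bag holds 5 vertices, so the decomposition has width 4, which upper-bounds the treewidth. On the other hand G contains the 5-clique {1, 3, 4, 5, 9}. A clique must lie in a single bag of any decomposition, so no decomposition can have width below 4. Combining the bounds, tw(G) = 4.

Treewidth 4.
Bags: B1 = {3, 4, 6, 7, 9}  B2 = {2, 3, 4, 6, 7}  B3 = {1, 3, 4, 7, 9}  B4 = {1, 3, 4, 5, 9}  B5 = {3, 4, 7, 8, 9}
Tree: B1–B2, B1–B3, B3–B4, B3–B5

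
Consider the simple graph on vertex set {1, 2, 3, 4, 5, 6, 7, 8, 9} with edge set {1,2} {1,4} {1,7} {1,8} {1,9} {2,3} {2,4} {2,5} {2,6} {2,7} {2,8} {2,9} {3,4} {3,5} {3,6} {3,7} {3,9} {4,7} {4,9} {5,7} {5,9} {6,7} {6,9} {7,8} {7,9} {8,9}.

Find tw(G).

4

A width-4 tree decomposition is:
Bags: B1 = {1, 2, 7, 8, 9}  B2 = {1, 2, 4, 7, 9}  B3 = {2, 3, 4, 7, 9}  B4 = {2, 3, 5, 7, 9}  B5 = {2, 3, 6, 7, 9}
Tree: B1–B2, B2–B3, B3–B4, B4–B5
Every bag has size at most 5, so the width is 5 − 1 = 4 and tw(G) ≤ 4. On the other hand G contains the 5-clique {1, 2, 7, 8, 9}. A clique must lie in a single bag of any decomposition, so no decomposition can have width below 4. Combining the bounds, tw(G) = 4.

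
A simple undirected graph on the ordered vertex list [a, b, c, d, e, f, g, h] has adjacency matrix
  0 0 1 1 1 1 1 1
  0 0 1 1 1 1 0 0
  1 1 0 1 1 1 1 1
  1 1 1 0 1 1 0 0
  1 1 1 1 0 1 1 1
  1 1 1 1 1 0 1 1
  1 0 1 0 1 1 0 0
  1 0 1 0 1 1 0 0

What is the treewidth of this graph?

A width-4 tree decomposition is:
Bags: B1 = {b, c, d, e, f}  B2 = {a, c, d, e, f}  B3 = {a, c, e, f, h}  B4 = {a, c, e, f, g}
Tree: B1–B2, B2–B3, B3–B4
Each bag holds 5 vertices, so the decomposition has width 4, which upper-bounds the treewidth. On the other hand G contains the 5-clique {a, c, d, e, f}. A clique must lie in a single bag of any decomposition, so no decomposition can have width below 4. The upper and lower bounds meet at 4, so that is the treewidth.

4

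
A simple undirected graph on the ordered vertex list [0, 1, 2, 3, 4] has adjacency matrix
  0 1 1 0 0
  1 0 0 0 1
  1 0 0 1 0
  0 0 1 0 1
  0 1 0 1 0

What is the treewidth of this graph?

2

A width-2 tree decomposition is:
Bags: B1 = {0, 1, 4}  B2 = {0, 2, 4}  B3 = {2, 3, 4}
Tree: B1–B2, B2–B3
The largest bag has 3 vertices, giving width 2; this decomposition certifies tw(G) ≤ 2. The edges 4–1–0–2–3–4 form a cycle, so G is not a tree and its treewidth is at least 2. Hence tw(G) = 2 exactly.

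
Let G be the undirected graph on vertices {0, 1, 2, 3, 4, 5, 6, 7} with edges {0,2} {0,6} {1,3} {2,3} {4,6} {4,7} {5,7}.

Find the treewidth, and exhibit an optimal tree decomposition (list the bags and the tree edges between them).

The largest bag has 2 vertices, giving width 1; this decomposition certifies tw(G) ≤ 1. Any graph with an edge has treewidth ≥ 1, and G has the edge 5–7. Therefore the treewidth is 1.

Treewidth 1.
One such decomposition:
Bags: B1 = {5, 7}  B2 = {4, 7}  B3 = {4, 6}  B4 = {0, 6}  B5 = {0, 2}  B6 = {2, 3}  B7 = {1, 3}
Tree: B1–B2, B2–B3, B3–B4, B4–B5, B5–B6, B6–B7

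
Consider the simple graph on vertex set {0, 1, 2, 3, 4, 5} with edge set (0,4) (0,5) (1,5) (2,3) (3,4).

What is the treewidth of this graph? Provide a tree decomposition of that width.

Treewidth 1.
One such decomposition:
Bags: B1 = {1, 5}  B2 = {0, 5}  B3 = {0, 4}  B4 = {3, 4}  B5 = {2, 3}
Tree: B1–B2, B2–B3, B3–B4, B4–B5

Every bag has size at most 2, so the width is 2 − 1 = 1 and tw(G) ≤ 1. Since G has at least one edge (e.g. 5–1), it is not an edgeless graph, so tw(G) ≥ 1. Combining the bounds, tw(G) = 1.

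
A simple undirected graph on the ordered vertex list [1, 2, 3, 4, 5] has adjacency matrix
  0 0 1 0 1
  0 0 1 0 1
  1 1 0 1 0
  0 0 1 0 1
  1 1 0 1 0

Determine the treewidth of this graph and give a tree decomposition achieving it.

The largest bag has 3 vertices, giving width 2; this decomposition certifies tw(G) ≤ 2. Since 5–1–3–4–5 is a cycle in G, G is not acyclic. Forests are exactly the graphs of treewidth ≤ 1, so tw(G) ≥ 2. Combining the bounds, tw(G) = 2.

Treewidth 2.
One such decomposition:
Bags: B1 = {1, 3, 5}  B2 = {3, 4, 5}  B3 = {2, 3, 5}
Tree: B1–B2, B2–B3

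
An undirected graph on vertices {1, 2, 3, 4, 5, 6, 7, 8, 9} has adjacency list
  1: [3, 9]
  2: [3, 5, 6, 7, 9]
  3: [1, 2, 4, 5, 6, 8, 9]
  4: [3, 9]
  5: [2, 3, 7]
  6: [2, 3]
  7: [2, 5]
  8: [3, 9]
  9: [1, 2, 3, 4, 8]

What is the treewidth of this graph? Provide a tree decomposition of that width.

Treewidth 2.
Bags: B1 = {2, 3, 6}  B2 = {2, 3, 5}  B3 = {2, 3, 9}  B4 = {2, 5, 7}  B5 = {3, 4, 9}  B6 = {1, 3, 9}  B7 = {3, 8, 9}
Tree: B1–B2, B2–B3, B2–B4, B3–B5, B5–B6, B6–B7

Every bag has size at most 3, so the width is 3 − 1 = 2 and tw(G) ≤ 2. On the other hand G contains the 3-clique {3, 8, 9}. A clique must lie in a single bag of any decomposition, so no decomposition can have width below 2. Hence tw(G) = 2 exactly.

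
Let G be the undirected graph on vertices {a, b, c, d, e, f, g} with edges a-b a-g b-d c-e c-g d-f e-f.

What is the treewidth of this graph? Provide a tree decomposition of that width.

Treewidth 2.
One optimal decomposition is:
Bags: B1 = {a, b, g}  B2 = {b, c, g}  B3 = {b, c, e}  B4 = {b, e, f}  B5 = {b, d, f}
Tree: B1–B2, B2–B3, B3–B4, B4–B5

Each bag holds 3 vertices, so the decomposition has width 2, which upper-bounds the treewidth. For the lower bound, G contains the cycle b–a–g–c–e–f–d–b, so G is not a forest; only forests have treewidth ≤ 1, hence tw(G) ≥ 2. Combining the bounds, tw(G) = 2.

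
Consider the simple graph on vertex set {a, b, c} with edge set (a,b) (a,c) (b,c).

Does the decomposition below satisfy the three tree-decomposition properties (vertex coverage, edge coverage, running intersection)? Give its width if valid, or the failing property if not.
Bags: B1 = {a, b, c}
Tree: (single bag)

Yes; width 2.

Vertex coverage: the bags together contain {a, b, c}, the full vertex set. Edge coverage: each edge of G has both endpoints in at least one bag. Running intersection: for every vertex, the bags containing it form a connected subtree. All three properties hold, so this is a valid tree decomposition of width max|bag| − 1 = 2, and hence tw(G) ≤ 2.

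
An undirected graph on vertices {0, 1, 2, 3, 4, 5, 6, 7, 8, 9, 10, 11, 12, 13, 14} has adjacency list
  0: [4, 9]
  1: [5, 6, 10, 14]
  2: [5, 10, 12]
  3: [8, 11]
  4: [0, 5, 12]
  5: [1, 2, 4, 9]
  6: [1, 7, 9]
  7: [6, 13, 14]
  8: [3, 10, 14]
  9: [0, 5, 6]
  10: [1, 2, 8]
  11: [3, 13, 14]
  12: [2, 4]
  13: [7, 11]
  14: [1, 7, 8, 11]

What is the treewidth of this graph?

3

A width-3 tree decomposition is:
Bags: B1 = {3, 8, 11, 13}  B2 = {8, 11, 13, 14}  B3 = {7, 8, 13, 14}  B4 = {7, 8, 10, 14}  B5 = {1, 7, 10, 14}  B6 = {1, 6, 7, 10}  B7 = {1, 2, 6, 10}  B8 = {1, 2, 5, 6}  B9 = {2, 5, 6, 9}  B10 = {2, 5, 9, 12}  B11 = {4, 5, 9, 12}  B12 = {0, 4, 9, 12}
Tree: B1–B2, B2–B3, B3–B4, B4–B5, B5–B6, B6–B7, B7–B8, B8–B9, B9–B10, B10–B11, B11–B12
The largest bag has 4 vertices, giving width 3; this decomposition certifies tw(G) ≤ 3. For the lower bound: the 4 vertex sets {3,11,13}, {8}, {14}, {1,6,7,10} are disjoint, each induces a connected subgraph, and every pair is joined by at least one edge of G. Contracting each set to a single vertex therefore yields K_{4} as a minor, and since treewidth is minor-monotone, tw(G) ≥ tw(K_{4}) = 3. The upper and lower bounds meet at 3, so that is the treewidth.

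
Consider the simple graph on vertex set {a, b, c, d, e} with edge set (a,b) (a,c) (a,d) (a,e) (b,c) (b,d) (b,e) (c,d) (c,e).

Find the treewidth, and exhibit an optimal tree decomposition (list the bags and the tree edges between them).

Treewidth 3.
One such decomposition:
Bags: B1 = {a, b, c, e}  B2 = {a, b, c, d}
Tree: B1–B2

The largest bag has 4 vertices, giving width 3; this decomposition certifies tw(G) ≤ 3. For the lower bound, the 4 vertices {a, b, c, d} are pairwise adjacent, and any tree decomposition puts a clique entirely inside one bag — forcing width ≥ 3. Combining the bounds, tw(G) = 3.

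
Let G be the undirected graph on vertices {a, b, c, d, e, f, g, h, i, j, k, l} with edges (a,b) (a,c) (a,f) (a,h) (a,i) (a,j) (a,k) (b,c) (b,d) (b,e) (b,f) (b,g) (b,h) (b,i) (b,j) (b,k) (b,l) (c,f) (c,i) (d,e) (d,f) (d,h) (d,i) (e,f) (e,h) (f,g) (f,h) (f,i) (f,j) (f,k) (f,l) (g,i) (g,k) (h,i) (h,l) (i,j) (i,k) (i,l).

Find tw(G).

A width-4 tree decomposition is:
Bags: B1 = {a, b, f, i, k}  B2 = {b, f, g, i, k}  B3 = {a, b, f, h, i}  B4 = {b, f, h, i, l}  B5 = {b, d, f, h, i}  B6 = {a, b, f, i, j}  B7 = {a, b, c, f, i}  B8 = {b, d, e, f, h}
Tree: B1–B2, B1–B3, B3–B4, B3–B5, B1–B6, B6–B7, B5–B8
The largest bag has 5 vertices, giving width 4; this decomposition certifies tw(G) ≤ 4. For the lower bound, the 5 vertices {b, d, e, f, h} are pairwise adjacent, and any tree decomposition puts a clique entirely inside one bag — forcing width ≥ 4. Therefore the treewidth is 4.

4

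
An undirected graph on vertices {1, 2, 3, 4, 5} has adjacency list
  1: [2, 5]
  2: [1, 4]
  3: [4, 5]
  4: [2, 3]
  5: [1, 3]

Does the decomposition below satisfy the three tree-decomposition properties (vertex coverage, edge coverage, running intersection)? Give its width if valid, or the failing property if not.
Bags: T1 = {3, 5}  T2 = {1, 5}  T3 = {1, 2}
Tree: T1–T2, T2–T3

No — vertex 4 appears in no bag.

A tree decomposition must satisfy three properties: every vertex lies in some bag; for every edge, both endpoints lie together in some bag; and for every vertex, the bags containing it form a connected subtree. Here vertex 4 appears in no bag, so the decomposition is invalid.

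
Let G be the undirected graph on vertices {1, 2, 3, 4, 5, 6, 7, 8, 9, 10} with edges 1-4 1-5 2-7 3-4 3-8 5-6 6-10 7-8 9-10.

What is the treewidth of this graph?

1

A width-1 tree decomposition is:
Bags: B1 = {2, 7}  B2 = {7, 8}  B3 = {3, 8}  B4 = {3, 4}  B5 = {1, 4}  B6 = {1, 5}  B7 = {5, 6}  B8 = {6, 10}  B9 = {9, 10}
Tree: B1–B2, B2–B3, B3–B4, B4–B5, B5–B6, B6–B7, B7–B8, B8–B9
The largest bag has 2 vertices, giving width 1; this decomposition certifies tw(G) ≤ 1. Since G has at least one edge (e.g. 2–7), it is not an edgeless graph, so tw(G) ≥ 1. The upper and lower bounds meet at 1, so that is the treewidth.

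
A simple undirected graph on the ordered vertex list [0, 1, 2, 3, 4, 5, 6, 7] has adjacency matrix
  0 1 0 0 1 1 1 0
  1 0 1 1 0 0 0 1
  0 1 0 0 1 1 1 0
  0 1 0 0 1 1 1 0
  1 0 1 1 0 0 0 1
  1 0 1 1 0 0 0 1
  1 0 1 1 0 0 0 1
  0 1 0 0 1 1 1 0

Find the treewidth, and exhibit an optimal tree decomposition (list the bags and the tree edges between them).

Treewidth 4.
One optimal decomposition is:
Bags: B1 = {0, 2, 3, 6, 7}  B2 = {0, 2, 3, 5, 7}  B3 = {0, 1, 2, 3, 7}  B4 = {0, 2, 3, 4, 7}
Tree: B1–B2, B2–B3, B3–B4

Every bag has size at most 5, so the width is 5 − 1 = 4 and tw(G) ≤ 4. For the lower bound: the 5 vertex sets {0,6}, {2,5}, {1,7}, {3}, {4} are disjoint, each induces a connected subgraph, and every pair is joined by at least one edge of G. Contracting each set to a single vertex therefore yields K_{5} as a minor, and since treewidth is minor-monotone, tw(G) ≥ tw(K_{5}) = 4. Therefore the treewidth is 4.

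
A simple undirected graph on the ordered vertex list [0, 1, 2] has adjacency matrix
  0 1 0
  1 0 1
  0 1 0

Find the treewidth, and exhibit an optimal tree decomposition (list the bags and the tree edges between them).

Treewidth 1.
One optimal decomposition is:
Bags: B1 = {1, 2}  B2 = {0, 1}
Tree: B1–B2

Every bag has size at most 2, so the width is 2 − 1 = 1 and tw(G) ≤ 1. G has an edge, so its treewidth is at least 1. Hence tw(G) = 1 exactly.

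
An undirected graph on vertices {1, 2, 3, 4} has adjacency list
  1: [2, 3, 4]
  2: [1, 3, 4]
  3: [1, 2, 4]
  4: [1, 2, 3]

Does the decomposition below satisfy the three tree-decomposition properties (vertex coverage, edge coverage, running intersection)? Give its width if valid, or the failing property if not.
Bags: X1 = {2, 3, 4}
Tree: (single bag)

A tree decomposition must satisfy three properties: every vertex lies in some bag; for every edge, both endpoints lie together in some bag; and for every vertex, the bags containing it form a connected subtree. Here vertex 1 appears in no bag, so the decomposition is invalid.

No — vertex 1 appears in no bag.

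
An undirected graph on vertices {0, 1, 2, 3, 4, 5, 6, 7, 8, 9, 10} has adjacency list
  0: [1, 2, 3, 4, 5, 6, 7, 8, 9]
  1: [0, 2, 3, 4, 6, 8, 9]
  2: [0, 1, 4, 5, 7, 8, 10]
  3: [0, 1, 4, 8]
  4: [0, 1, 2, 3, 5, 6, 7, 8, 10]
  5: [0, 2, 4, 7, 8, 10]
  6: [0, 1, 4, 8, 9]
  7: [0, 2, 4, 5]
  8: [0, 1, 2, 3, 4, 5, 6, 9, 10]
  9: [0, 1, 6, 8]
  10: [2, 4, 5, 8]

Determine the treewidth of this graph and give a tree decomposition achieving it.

The largest bag has 5 vertices, giving width 4; this decomposition certifies tw(G) ≤ 4. For the lower bound, the 5 vertices {0, 1, 6, 8, 9} are pairwise adjacent, and any tree decomposition puts a clique entirely inside one bag — forcing width ≥ 4. The upper and lower bounds meet at 4, so that is the treewidth.

Treewidth 4.
One such decomposition:
Bags: B1 = {0, 1, 2, 4, 8}  B2 = {0, 1, 3, 4, 8}  B3 = {0, 1, 4, 6, 8}  B4 = {0, 2, 4, 5, 8}  B5 = {2, 4, 5, 8, 10}  B6 = {0, 2, 4, 5, 7}  B7 = {0, 1, 6, 8, 9}
Tree: B1–B2, B1–B3, B1–B4, B4–B5, B4–B6, B3–B7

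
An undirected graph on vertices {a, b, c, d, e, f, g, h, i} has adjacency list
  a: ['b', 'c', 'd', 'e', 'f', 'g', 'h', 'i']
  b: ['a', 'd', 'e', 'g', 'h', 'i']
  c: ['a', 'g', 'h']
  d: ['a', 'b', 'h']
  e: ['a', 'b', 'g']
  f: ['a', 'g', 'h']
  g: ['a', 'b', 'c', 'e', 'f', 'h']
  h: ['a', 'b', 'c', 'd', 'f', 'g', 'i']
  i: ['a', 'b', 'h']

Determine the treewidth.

3

A width-3 tree decomposition is:
Bags: B1 = {a, c, g, h}  B2 = {a, b, g, h}  B3 = {a, b, e, g}  B4 = {a, b, d, h}  B5 = {a, b, h, i}  B6 = {a, f, g, h}
Tree: B1–B2, B2–B3, B2–B4, B4–B5, B2–B6
Each bag holds 4 vertices, so the decomposition has width 3, which upper-bounds the treewidth. For the lower bound, the 4 vertices {a, b, e, g} are pairwise adjacent, and any tree decomposition puts a clique entirely inside one bag — forcing width ≥ 3. Hence tw(G) = 3 exactly.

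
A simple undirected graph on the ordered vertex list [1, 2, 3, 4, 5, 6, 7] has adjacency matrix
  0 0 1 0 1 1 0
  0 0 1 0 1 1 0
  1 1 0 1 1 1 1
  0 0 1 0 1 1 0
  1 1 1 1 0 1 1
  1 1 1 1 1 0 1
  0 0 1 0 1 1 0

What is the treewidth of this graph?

3

A width-3 tree decomposition is:
Bags: B1 = {3, 5, 6, 7}  B2 = {1, 3, 5, 6}  B3 = {2, 3, 5, 6}  B4 = {3, 4, 5, 6}
Tree: B1–B2, B2–B3, B1–B4
Every bag has size at most 4, so the width is 4 − 1 = 3 and tw(G) ≤ 3. On the other hand G contains the 4-clique {1, 3, 5, 6}. A clique must lie in a single bag of any decomposition, so no decomposition can have width below 3. Combining the bounds, tw(G) = 3.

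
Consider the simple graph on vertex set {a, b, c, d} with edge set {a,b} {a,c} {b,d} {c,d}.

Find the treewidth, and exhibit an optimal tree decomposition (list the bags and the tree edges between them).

Treewidth 2.
One optimal decomposition is:
Bags: B1 = {b, c, d}  B2 = {a, b, c}
Tree: B1–B2

The largest bag has 3 vertices, giving width 2; this decomposition certifies tw(G) ≤ 2. For the lower bound, G contains the cycle b–d–c–a–b, so G is not a forest; only forests have treewidth ≤ 1, hence tw(G) ≥ 2. The upper and lower bounds meet at 2, so that is the treewidth.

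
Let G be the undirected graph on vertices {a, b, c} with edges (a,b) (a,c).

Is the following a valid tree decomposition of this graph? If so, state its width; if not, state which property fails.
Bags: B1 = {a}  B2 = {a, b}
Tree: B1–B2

A tree decomposition must satisfy three properties: every vertex lies in some bag; for every edge, both endpoints lie together in some bag; and for every vertex, the bags containing it form a connected subtree. Here vertex c appears in no bag, so the decomposition is invalid.

No — vertex c appears in no bag.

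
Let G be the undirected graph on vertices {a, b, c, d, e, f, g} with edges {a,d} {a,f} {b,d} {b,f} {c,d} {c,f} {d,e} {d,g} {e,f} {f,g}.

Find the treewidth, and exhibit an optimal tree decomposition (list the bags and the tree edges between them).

Treewidth 2.
Bags: B1 = {a, d, f}  B2 = {c, d, f}  B3 = {d, f, g}  B4 = {b, d, f}  B5 = {d, e, f}
Tree: B1–B2, B2–B3, B3–B4, B4–B5

Each bag holds 3 vertices, so the decomposition has width 2, which upper-bounds the treewidth. Since d–a–f–c–d is a cycle in G, G is not acyclic. Forests are exactly the graphs of treewidth ≤ 1, so tw(G) ≥ 2. Combining the bounds, tw(G) = 2.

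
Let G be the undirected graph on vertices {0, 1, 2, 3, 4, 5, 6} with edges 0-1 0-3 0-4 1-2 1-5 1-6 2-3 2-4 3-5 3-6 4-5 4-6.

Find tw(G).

A width-3 tree decomposition is:
Bags: B1 = {1, 3, 4, 6}  B2 = {1, 2, 3, 4}  B3 = {0, 1, 3, 4}  B4 = {1, 3, 4, 5}
Tree: B1–B2, B2–B3, B3–B4
The largest bag has 4 vertices, giving width 3; this decomposition certifies tw(G) ≤ 3. For the lower bound: the 4 vertex sets {1,6}, {2,4}, {3}, {0} are disjoint, each induces a connected subgraph, and every pair is joined by at least one edge of G. Contracting each set to a single vertex therefore yields K_{4} as a minor, and since treewidth is minor-monotone, tw(G) ≥ tw(K_{4}) = 3. Therefore the treewidth is 3.

3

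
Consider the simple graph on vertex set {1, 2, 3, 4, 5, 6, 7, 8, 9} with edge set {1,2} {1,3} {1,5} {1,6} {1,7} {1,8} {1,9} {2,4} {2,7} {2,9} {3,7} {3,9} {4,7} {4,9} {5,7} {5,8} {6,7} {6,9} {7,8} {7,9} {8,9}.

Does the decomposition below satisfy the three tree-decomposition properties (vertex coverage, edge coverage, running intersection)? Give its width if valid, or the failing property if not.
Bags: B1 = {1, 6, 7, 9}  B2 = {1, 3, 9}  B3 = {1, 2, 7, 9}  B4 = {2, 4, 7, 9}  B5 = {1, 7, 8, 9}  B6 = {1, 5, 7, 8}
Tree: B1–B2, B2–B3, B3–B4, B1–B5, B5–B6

A tree decomposition must satisfy three properties: every vertex lies in some bag; for every edge, both endpoints lie together in some bag; and for every vertex, the bags containing it form a connected subtree. Here edge (7,3) lies in no bag, so the decomposition is invalid.

No — edge (7,3) lies in no bag.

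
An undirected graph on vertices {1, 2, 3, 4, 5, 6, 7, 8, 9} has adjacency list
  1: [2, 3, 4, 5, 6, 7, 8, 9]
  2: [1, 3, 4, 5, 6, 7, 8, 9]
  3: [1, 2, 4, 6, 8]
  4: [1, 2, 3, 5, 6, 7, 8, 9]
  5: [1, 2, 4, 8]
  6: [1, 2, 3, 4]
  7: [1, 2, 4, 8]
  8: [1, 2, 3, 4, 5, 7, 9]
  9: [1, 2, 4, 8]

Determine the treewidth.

4

A width-4 tree decomposition is:
Bags: B1 = {1, 2, 3, 4, 8}  B2 = {1, 2, 4, 8, 9}  B3 = {1, 2, 4, 7, 8}  B4 = {1, 2, 3, 4, 6}  B5 = {1, 2, 4, 5, 8}
Tree: B1–B2, B1–B3, B1–B4, B3–B5
Every bag has size at most 5, so the width is 5 − 1 = 4 and tw(G) ≤ 4. For the lower bound, the 5 vertices {1, 2, 4, 8, 9} are pairwise adjacent, and any tree decomposition puts a clique entirely inside one bag — forcing width ≥ 4. Hence tw(G) = 4 exactly.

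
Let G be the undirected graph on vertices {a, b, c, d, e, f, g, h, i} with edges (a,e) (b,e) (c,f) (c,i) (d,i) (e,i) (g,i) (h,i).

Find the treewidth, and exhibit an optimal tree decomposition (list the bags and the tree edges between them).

Treewidth 1.
One such decomposition:
Bags: B1 = {a, e}  B2 = {b, e}  B3 = {e, i}  B4 = {d, i}  B5 = {g, i}  B6 = {h, i}  B7 = {c, i}  B8 = {c, f}
Tree: B1–B2, B1–B3, B3–B4, B3–B5, B4–B6, B5–B7, B7–B8

Each bag holds 2 vertices, so the decomposition has width 1, which upper-bounds the treewidth. G has an edge, so its treewidth is at least 1. Hence tw(G) = 1 exactly.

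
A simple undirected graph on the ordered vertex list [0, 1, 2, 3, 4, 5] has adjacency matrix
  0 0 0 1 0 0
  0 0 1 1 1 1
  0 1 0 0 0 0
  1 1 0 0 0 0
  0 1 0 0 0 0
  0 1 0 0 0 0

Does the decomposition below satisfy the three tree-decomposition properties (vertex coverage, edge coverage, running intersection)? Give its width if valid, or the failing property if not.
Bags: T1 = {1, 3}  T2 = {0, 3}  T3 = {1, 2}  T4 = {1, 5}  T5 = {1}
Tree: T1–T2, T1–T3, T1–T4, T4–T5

No — vertex 4 appears in no bag.

A tree decomposition must satisfy three properties: every vertex lies in some bag; for every edge, both endpoints lie together in some bag; and for every vertex, the bags containing it form a connected subtree. Here vertex 4 appears in no bag, so the decomposition is invalid.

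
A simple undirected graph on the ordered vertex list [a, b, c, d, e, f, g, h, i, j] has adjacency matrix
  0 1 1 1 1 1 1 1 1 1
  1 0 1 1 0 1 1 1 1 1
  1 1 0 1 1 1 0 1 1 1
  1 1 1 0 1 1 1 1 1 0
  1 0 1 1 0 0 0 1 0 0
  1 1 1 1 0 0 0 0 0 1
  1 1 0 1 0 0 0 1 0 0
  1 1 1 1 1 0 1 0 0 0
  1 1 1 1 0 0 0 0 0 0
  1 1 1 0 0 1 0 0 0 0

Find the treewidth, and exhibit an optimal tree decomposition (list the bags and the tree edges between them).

The largest bag has 5 vertices, giving width 4; this decomposition certifies tw(G) ≤ 4. On the other hand G contains the 5-clique {a, c, d, e, h}. A clique must lie in a single bag of any decomposition, so no decomposition can have width below 4. Therefore the treewidth is 4.

Treewidth 4.
One optimal decomposition is:
Bags: B1 = {a, b, c, f, j}  B2 = {a, b, c, d, f}  B3 = {a, b, c, d, h}  B4 = {a, c, d, e, h}  B5 = {a, b, d, g, h}  B6 = {a, b, c, d, i}
Tree: B1–B2, B2–B3, B3–B4, B3–B5, B3–B6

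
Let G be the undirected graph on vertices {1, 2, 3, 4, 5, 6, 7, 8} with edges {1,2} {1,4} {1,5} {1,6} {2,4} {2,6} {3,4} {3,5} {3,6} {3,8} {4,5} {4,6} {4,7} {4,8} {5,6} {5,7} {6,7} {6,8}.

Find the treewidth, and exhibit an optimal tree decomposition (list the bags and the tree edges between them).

Every bag has size at most 4, so the width is 4 − 1 = 3 and tw(G) ≤ 3. On the other hand G contains the 4-clique {3, 4, 6, 8}. A clique must lie in a single bag of any decomposition, so no decomposition can have width below 3. Hence tw(G) = 3 exactly.

Treewidth 3.
One such decomposition:
Bags: B1 = {1, 4, 5, 6}  B2 = {1, 2, 4, 6}  B3 = {4, 5, 6, 7}  B4 = {3, 4, 5, 6}  B5 = {3, 4, 6, 8}
Tree: B1–B2, B1–B3, B1–B4, B4–B5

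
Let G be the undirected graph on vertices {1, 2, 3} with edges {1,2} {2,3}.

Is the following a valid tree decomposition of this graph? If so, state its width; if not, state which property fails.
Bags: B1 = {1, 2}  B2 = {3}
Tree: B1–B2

A tree decomposition must satisfy three properties: every vertex lies in some bag; for every edge, both endpoints lie together in some bag; and for every vertex, the bags containing it form a connected subtree. Here edge (2,3) lies in no bag, so the decomposition is invalid.

No — edge (2,3) lies in no bag.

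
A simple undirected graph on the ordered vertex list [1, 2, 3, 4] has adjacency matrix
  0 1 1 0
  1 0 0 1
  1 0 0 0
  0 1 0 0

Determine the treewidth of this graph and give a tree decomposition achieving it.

Treewidth 1.
One such decomposition:
Bags: B1 = {1, 2}  B2 = {1, 3}  B3 = {2, 4}
Tree: B1–B2, B1–B3

The largest bag has 2 vertices, giving width 1; this decomposition certifies tw(G) ≤ 1. Since G has at least one edge (e.g. 2–1), it is not an edgeless graph, so tw(G) ≥ 1. The upper and lower bounds meet at 1, so that is the treewidth.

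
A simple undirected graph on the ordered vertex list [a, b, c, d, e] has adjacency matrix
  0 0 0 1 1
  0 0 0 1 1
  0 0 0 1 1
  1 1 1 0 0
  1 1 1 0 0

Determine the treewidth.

A width-2 tree decomposition is:
Bags: B1 = {a, d, e}  B2 = {c, d, e}  B3 = {b, d, e}
Tree: B1–B2, B2–B3
The largest bag has 3 vertices, giving width 2; this decomposition certifies tw(G) ≤ 2. For the lower bound, G contains the cycle d–a–e–c–d, so G is not a forest; only forests have treewidth ≤ 1, hence tw(G) ≥ 2. Hence tw(G) = 2 exactly.

2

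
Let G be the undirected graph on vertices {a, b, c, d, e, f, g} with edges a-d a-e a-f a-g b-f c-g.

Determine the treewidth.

1

A width-1 tree decomposition is:
Bags: B1 = {a, f}  B2 = {a, d}  B3 = {a, g}  B4 = {b, f}  B5 = {a, e}  B6 = {c, g}
Tree: B1–B2, B2–B3, B1–B4, B2–B5, B3–B6
Each bag holds 2 vertices, so the decomposition has width 1, which upper-bounds the treewidth. Since G has at least one edge (e.g. f–a), it is not an edgeless graph, so tw(G) ≥ 1. Combining the bounds, tw(G) = 1.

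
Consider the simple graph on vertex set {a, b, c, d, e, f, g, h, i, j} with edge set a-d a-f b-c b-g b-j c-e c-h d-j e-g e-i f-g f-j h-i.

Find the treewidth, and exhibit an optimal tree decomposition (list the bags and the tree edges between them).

Treewidth 2.
Bags: B1 = {a, d, j}  B2 = {a, f, j}  B3 = {b, f, j}  B4 = {b, f, g}  B5 = {b, c, g}  B6 = {c, e, g}  B7 = {c, e, h}  B8 = {e, h, i}
Tree: B1–B2, B2–B3, B3–B4, B4–B5, B5–B6, B6–B7, B7–B8

Each bag holds 3 vertices, so the decomposition has width 2, which upper-bounds the treewidth. Since d–a–f–j–d is a cycle in G, G is not acyclic. Forests are exactly the graphs of treewidth ≤ 1, so tw(G) ≥ 2. Combining the bounds, tw(G) = 2.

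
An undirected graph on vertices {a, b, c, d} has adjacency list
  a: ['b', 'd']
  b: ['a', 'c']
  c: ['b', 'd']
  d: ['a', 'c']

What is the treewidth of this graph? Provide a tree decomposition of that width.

Each bag holds 3 vertices, so the decomposition has width 2, which upper-bounds the treewidth. The edges d–c–b–a–d form a cycle, so G is not a tree and its treewidth is at least 2. Combining the bounds, tw(G) = 2.

Treewidth 2.
One optimal decomposition is:
Bags: B1 = {b, c, d}  B2 = {a, b, d}
Tree: B1–B2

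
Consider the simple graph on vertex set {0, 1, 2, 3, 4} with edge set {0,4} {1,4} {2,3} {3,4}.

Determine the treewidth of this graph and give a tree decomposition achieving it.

Every bag has size at most 2, so the width is 2 − 1 = 1 and tw(G) ≤ 1. Since G has at least one edge (e.g. 4–1), it is not an edgeless graph, so tw(G) ≥ 1. Hence tw(G) = 1 exactly.

Treewidth 1.
One such decomposition:
Bags: B1 = {1, 4}  B2 = {3, 4}  B3 = {2, 3}  B4 = {0, 4}
Tree: B1–B2, B2–B3, B1–B4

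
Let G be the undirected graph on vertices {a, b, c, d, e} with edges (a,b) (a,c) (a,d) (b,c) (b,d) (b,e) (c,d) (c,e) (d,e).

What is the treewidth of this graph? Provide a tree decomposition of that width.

Every bag has size at most 4, so the width is 4 − 1 = 3 and tw(G) ≤ 3. For the lower bound, the 4 vertices {b, c, d, e} are pairwise adjacent, and any tree decomposition puts a clique entirely inside one bag — forcing width ≥ 3. Hence tw(G) = 3 exactly.

Treewidth 3.
One such decomposition:
Bags: B1 = {b, c, d, e}  B2 = {a, b, c, d}
Tree: B1–B2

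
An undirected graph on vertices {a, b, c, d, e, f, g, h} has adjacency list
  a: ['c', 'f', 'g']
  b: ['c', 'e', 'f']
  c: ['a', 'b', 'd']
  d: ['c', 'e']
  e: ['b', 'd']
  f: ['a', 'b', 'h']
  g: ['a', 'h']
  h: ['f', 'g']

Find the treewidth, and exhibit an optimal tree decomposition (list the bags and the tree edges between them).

Treewidth 2.
One optimal decomposition is:
Bags: B1 = {b, d, e}  B2 = {b, c, d}  B3 = {b, c, f}  B4 = {a, c, f}  B5 = {a, f, h}  B6 = {a, g, h}
Tree: B1–B2, B2–B3, B3–B4, B4–B5, B5–B6

Each bag holds 3 vertices, so the decomposition has width 2, which upper-bounds the treewidth. The edges e–d–c–b–e form a cycle, so G is not a tree and its treewidth is at least 2. Therefore the treewidth is 2.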